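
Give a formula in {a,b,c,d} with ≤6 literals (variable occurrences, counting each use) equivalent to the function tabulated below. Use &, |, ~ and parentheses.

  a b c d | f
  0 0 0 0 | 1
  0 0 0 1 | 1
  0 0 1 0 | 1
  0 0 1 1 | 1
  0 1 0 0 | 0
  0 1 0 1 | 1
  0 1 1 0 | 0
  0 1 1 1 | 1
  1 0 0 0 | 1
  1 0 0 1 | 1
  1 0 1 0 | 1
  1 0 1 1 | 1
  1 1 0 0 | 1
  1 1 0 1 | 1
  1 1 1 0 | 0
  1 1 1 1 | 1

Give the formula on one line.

  ~b = 1111000011110000
  (d | ~b) = 1111010111110101
  (b & a) = 0000000000001111
  ~c = 1100110011001100
  ((b & a) & ~c) = 0000000000001100
  ((d | ~b) | ((b & a) & ~c)) = 1111010111111101

((d | ~b) | ((b & a) & ~c))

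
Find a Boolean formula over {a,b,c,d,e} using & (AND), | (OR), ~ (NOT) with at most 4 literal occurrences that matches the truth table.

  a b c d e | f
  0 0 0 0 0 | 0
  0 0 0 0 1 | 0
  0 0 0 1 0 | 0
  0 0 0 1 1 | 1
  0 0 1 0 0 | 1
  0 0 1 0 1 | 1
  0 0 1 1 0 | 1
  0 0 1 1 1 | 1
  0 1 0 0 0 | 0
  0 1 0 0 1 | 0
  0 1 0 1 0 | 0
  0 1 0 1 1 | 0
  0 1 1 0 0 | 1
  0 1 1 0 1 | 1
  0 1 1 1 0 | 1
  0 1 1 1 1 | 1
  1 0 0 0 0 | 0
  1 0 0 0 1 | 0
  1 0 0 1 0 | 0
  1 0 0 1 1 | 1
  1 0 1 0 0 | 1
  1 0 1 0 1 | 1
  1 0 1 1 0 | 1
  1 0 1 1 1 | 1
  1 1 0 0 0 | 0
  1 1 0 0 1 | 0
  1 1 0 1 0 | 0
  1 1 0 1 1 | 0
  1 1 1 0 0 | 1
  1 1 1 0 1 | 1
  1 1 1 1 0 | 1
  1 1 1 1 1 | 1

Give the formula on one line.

(c | (~b & (d & e)))

  ~b = 11111111000000001111111100000000
  (d & e) = 00010001000100010001000100010001
  (~b & (d & e)) = 00010001000000000001000100000000
  (c | (~b & (d & e))) = 00011111000011110001111100001111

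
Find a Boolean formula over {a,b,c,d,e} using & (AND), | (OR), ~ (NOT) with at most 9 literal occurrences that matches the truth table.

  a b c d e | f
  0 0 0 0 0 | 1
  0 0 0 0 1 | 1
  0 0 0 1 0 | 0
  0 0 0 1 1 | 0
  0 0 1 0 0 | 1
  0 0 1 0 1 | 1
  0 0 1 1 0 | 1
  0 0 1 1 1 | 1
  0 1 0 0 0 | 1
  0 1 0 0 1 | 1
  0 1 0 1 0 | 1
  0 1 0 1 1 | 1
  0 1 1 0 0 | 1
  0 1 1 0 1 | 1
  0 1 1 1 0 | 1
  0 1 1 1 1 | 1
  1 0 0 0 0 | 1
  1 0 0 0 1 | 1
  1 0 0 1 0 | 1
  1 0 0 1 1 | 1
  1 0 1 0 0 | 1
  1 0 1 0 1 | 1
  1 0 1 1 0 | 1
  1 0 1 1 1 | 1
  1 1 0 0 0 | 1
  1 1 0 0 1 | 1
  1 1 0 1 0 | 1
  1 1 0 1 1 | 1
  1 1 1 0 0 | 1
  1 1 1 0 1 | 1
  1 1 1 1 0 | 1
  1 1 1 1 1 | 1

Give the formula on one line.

((d & (b & e)) | ((~e & (c | b)) | (c | (a | ~d))))

  (b & e) = 00000000010101010000000001010101
  (d & (b & e)) = 00000000000100010000000000010001
  ~e = 10101010101010101010101010101010
  (c | b) = 00001111111111110000111111111111
  (~e & (c | b)) = 00001010101010100000101010101010
  ~d = 11001100110011001100110011001100
  (a | ~d) = 11001100110011001111111111111111
  (c | (a | ~d)) = 11001111110011111111111111111111
  ((~e & (c | b)) | (c | (a | ~d))) = 11001111111011111111111111111111
  ((d & (b & e)) | ((~e & (c | b)) | (c | (a | ~d)))) = 11001111111111111111111111111111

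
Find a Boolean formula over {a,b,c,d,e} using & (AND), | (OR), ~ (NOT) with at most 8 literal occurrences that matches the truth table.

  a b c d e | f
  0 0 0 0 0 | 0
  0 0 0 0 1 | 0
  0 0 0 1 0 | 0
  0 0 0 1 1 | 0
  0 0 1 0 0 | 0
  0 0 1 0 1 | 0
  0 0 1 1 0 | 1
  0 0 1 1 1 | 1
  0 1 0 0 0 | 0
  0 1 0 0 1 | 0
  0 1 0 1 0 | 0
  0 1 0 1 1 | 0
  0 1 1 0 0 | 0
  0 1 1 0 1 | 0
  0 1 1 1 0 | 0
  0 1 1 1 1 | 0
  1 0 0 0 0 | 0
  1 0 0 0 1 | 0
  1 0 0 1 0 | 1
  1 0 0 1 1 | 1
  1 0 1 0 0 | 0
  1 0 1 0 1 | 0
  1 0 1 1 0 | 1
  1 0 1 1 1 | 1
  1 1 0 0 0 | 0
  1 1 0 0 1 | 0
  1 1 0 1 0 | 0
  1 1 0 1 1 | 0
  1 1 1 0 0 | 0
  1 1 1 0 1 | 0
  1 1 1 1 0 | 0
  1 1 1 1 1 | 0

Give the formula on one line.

((c | (a | b)) & (d & ~b))

  (a | b) = 00000000111111111111111111111111
  (c | (a | b)) = 00001111111111111111111111111111
  ~b = 11111111000000001111111100000000
  (d & ~b) = 00110011000000000011001100000000
  ((c | (a | b)) & (d & ~b)) = 00000011000000000011001100000000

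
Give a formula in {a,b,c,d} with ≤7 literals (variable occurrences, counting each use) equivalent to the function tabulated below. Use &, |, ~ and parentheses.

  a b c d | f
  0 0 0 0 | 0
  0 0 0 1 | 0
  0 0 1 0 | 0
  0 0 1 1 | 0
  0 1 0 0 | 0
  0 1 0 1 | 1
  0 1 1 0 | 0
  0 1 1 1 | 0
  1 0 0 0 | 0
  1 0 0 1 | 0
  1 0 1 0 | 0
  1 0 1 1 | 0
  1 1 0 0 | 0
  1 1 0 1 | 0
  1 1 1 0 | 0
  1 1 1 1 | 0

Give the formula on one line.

  ~c = 1100110011001100
  ~a = 1111111100000000
  (b & ~a) = 0000111100000000
  (d & (b & ~a)) = 0000010100000000
  (~c & (d & (b & ~a))) = 0000010000000000

(~c & (d & (b & ~a)))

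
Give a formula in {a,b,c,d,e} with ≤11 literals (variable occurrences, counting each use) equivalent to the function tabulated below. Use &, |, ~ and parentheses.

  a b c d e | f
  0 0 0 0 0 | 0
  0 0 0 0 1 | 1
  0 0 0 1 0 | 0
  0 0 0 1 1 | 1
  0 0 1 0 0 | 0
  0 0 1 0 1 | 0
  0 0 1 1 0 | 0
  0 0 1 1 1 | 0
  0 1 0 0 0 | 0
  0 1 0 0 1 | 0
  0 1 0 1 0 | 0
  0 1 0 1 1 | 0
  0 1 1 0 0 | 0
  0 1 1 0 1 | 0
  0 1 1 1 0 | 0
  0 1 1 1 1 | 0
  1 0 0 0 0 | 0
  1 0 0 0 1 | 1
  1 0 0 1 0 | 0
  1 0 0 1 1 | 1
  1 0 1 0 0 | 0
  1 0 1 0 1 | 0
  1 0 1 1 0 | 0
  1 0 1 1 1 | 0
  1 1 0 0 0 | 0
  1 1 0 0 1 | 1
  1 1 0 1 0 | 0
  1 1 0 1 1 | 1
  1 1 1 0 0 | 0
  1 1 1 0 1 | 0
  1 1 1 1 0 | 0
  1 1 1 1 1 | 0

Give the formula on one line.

((~c & e) & ((e & ((~a & (~b | a)) | (~a & c))) | a))

  ~c = 11110000111100001111000011110000
  (~c & e) = 01010000010100000101000001010000
  ~a = 11111111111111110000000000000000
  ~b = 11111111000000001111111100000000
  (~b | a) = 11111111000000001111111111111111
  (~a & (~b | a)) = 11111111000000000000000000000000
  (~a & c) = 00001111000011110000000000000000
  ((~a & (~b | a)) | (~a & c)) = 11111111000011110000000000000000
  (e & ((~a & (~b | a)) | (~a & c))) = 01010101000001010000000000000000
  ((e & ((~a & (~b | a)) | (~a & c))) | a) = 01010101000001011111111111111111
  ((~c & e) & ((e & ((~a & (~b | a)) | (~a & c))) | a)) = 01010000000000000101000001010000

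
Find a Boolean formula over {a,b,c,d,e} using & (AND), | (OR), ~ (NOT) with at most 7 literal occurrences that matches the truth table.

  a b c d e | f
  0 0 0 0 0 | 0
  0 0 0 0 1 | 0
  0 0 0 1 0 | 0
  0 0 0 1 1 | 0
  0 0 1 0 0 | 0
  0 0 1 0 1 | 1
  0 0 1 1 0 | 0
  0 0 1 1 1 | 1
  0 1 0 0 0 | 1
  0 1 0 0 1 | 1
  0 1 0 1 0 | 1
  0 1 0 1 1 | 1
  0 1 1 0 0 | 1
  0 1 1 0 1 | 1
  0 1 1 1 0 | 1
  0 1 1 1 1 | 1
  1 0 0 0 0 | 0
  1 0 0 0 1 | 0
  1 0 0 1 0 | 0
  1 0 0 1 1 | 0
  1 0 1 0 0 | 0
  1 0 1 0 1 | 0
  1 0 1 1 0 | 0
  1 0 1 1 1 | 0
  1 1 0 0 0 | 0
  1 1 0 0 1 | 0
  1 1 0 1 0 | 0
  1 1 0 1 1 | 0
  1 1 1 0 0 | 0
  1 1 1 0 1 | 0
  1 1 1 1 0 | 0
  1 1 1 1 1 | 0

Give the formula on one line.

  (b | c) = 00001111111111110000111111111111
  (e | b) = 01010101111111110101010111111111
  ((b | c) & (e | b)) = 00000101111111110000010111111111
  ~a = 11111111111111110000000000000000
  (((b | c) & (e | b)) & ~a) = 00000101111111110000000000000000

(((b | c) & (e | b)) & ~a)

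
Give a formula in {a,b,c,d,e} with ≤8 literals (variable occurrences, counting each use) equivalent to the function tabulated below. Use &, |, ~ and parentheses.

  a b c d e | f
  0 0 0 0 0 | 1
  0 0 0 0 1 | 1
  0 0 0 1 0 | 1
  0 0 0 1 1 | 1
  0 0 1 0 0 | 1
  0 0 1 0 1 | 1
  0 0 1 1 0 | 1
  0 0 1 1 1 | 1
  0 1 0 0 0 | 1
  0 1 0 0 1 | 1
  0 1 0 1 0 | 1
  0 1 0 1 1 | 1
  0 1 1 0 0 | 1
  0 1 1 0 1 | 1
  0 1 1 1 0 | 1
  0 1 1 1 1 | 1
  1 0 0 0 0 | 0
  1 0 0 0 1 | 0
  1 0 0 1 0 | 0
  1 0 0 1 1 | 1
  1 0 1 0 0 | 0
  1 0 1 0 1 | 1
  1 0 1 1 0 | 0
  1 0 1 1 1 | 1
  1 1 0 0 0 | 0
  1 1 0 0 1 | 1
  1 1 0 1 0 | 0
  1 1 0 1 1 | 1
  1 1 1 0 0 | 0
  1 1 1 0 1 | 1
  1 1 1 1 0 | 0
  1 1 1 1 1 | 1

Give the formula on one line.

  ~a = 11111111111111110000000000000000
  ~e = 10101010101010101010101010101010
  (d | ~e) = 10111011101110111011101110111011
  ((d | ~e) | b) = 10111011111111111011101111111111
  (((d | ~e) | b) & e) = 00010001010101010001000101010101
  (~a | (((d | ~e) | b) & e)) = 11111111111111110001000101010101
  (c & e) = 00000101000001010000010100000101
  ((~a | (((d | ~e) | b) & e)) | (c & e)) = 11111111111111110001010101010101

((~a | (((d | ~e) | b) & e)) | (c & e))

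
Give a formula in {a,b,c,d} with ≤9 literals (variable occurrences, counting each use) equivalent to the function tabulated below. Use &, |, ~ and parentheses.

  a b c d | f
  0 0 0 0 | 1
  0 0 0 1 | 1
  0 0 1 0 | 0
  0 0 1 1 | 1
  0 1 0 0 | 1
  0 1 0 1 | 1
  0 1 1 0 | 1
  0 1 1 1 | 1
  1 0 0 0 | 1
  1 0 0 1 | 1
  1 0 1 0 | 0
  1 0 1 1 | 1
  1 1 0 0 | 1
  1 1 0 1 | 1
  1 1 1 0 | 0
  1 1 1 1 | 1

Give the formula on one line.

  (d | a) = 0101010111111111
  ((d | a) | b) = 0101111111111111
  ~a = 1111111100000000
  (d | ~a) = 1111111101010101
  (((d | a) | b) & (d | ~a)) = 0101111101010101
  (c & (((d | a) | b) & (d | ~a))) = 0001001100010001
  ~c = 1100110011001100
  ((c & (((d | a) | b) & (d | ~a))) | ~c) = 1101111111011101

((c & (((d | a) | b) & (d | ~a))) | ~c)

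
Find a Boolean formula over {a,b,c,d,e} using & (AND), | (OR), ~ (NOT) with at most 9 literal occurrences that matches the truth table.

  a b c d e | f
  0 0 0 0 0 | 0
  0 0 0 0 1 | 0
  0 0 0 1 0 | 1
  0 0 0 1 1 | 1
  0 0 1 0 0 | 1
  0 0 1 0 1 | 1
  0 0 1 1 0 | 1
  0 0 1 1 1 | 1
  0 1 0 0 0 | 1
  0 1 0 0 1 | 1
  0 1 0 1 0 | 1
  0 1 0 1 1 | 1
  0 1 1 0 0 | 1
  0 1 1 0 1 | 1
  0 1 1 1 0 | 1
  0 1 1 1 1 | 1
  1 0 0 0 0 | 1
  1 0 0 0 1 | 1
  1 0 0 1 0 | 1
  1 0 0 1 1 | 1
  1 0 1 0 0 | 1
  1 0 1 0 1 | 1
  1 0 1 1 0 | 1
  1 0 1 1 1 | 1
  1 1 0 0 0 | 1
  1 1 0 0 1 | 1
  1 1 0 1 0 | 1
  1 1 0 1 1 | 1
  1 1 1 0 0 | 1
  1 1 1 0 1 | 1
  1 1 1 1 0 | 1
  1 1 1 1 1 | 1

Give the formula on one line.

  ~a = 11111111111111110000000000000000
  ~b = 11111111000000001111111100000000
  (~a | ~b) = 11111111111111111111111100000000
  ((~a | ~b) & b) = 00000000111111110000000000000000
  (((~a | ~b) & b) | c) = 00001111111111110000111100001111
  (c | a) = 00001111000011111111111111111111
  ((c | a) | d) = 00111111001111111111111111111111
  ((((~a | ~b) & b) | c) | ((c | a) | d)) = 00111111111111111111111111111111

((((~a | ~b) & b) | c) | ((c | a) | d))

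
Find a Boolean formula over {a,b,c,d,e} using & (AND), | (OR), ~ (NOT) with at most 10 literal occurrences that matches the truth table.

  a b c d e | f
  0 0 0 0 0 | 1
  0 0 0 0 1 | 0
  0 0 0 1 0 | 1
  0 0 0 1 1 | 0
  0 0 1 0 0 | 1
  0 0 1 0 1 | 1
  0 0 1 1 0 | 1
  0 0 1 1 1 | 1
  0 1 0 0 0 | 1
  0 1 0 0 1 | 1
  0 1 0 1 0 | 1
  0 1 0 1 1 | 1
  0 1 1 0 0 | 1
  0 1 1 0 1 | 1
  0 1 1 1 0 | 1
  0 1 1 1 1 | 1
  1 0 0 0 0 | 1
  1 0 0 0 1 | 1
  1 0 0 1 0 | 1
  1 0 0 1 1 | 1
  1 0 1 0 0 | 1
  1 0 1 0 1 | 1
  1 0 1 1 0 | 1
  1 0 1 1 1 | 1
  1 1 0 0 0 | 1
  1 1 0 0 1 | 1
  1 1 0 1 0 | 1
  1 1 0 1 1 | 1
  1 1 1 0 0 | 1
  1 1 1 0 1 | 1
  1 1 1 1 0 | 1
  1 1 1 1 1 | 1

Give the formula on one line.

  ~c = 11110000111100001111000011110000
  (~c | e) = 11110101111101011111010111110101
  ((~c | e) & b) = 00000000111101010000000011110101
  ~a = 11111111111111110000000000000000
  (~a & c) = 00001111000011110000000000000000
  ((~a & c) | a) = 00001111000011111111111111111111
  ~e = 10101010101010101010101010101010
  (((~a & c) | a) | ~e) = 10101111101011111111111111111111
  (((~c | e) & b) | (((~a & c) | a) | ~e)) = 10101111111111111111111111111111

(((~c | e) & b) | (((~a & c) | a) | ~e))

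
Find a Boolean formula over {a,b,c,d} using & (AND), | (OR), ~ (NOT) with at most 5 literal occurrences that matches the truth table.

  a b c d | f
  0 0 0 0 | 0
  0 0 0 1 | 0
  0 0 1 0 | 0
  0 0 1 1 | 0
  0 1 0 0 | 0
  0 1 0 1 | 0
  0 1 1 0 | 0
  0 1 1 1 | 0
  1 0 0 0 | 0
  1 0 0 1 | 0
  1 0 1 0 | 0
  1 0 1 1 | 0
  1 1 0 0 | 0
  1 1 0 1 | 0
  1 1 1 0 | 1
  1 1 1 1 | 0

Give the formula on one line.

(a & ((c | ~a) & (b & ~d)))

  ~a = 1111111100000000
  (c | ~a) = 1111111100110011
  ~d = 1010101010101010
  (b & ~d) = 0000101000001010
  ((c | ~a) & (b & ~d)) = 0000101000000010
  (a & ((c | ~a) & (b & ~d))) = 0000000000000010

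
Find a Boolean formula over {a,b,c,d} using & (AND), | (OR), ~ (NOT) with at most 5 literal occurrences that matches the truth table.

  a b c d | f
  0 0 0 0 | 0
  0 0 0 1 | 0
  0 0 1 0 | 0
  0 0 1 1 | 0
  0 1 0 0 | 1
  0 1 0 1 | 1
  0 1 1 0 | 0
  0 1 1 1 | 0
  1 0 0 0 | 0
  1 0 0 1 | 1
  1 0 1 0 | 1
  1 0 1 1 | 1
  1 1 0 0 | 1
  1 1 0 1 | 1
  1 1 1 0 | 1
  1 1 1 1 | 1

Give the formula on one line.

((b & ~c) | (a & (d | c)))

  ~c = 1100110011001100
  (b & ~c) = 0000110000001100
  (d | c) = 0111011101110111
  (a & (d | c)) = 0000000001110111
  ((b & ~c) | (a & (d | c))) = 0000110001111111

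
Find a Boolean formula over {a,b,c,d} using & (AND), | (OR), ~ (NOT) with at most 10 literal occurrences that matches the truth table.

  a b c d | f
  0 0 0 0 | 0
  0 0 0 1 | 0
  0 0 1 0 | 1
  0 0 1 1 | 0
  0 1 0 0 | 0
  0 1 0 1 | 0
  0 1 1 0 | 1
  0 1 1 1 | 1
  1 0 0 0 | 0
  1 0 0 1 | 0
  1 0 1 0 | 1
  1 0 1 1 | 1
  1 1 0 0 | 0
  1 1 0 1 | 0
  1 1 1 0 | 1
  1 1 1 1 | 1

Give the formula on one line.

(c & ((~d | (d & (c & (~d | b)))) | (a & c)))

  ~d = 1010101010101010
  (~d | b) = 1010111110101111
  (c & (~d | b)) = 0010001100100011
  (d & (c & (~d | b))) = 0000000100000001
  (~d | (d & (c & (~d | b)))) = 1010101110101011
  (a & c) = 0000000000110011
  ((~d | (d & (c & (~d | b)))) | (a & c)) = 1010101110111011
  (c & ((~d | (d & (c & (~d | b)))) | (a & c))) = 0010001100110011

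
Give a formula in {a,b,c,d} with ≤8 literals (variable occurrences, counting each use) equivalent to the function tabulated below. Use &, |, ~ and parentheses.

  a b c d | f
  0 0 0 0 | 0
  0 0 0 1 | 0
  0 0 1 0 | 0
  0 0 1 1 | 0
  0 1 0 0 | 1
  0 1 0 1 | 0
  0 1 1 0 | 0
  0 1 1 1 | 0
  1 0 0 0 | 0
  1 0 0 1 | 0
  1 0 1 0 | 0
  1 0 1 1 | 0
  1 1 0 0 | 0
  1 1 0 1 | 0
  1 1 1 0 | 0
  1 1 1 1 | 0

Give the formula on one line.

(b & (((((~d | ~a) & d) | ~c) & ~d) & ~a))

  ~d = 1010101010101010
  ~a = 1111111100000000
  (~d | ~a) = 1111111110101010
  ((~d | ~a) & d) = 0101010100000000
  ~c = 1100110011001100
  (((~d | ~a) & d) | ~c) = 1101110111001100
  ((((~d | ~a) & d) | ~c) & ~d) = 1000100010001000
  (((((~d | ~a) & d) | ~c) & ~d) & ~a) = 1000100000000000
  (b & (((((~d | ~a) & d) | ~c) & ~d) & ~a)) = 0000100000000000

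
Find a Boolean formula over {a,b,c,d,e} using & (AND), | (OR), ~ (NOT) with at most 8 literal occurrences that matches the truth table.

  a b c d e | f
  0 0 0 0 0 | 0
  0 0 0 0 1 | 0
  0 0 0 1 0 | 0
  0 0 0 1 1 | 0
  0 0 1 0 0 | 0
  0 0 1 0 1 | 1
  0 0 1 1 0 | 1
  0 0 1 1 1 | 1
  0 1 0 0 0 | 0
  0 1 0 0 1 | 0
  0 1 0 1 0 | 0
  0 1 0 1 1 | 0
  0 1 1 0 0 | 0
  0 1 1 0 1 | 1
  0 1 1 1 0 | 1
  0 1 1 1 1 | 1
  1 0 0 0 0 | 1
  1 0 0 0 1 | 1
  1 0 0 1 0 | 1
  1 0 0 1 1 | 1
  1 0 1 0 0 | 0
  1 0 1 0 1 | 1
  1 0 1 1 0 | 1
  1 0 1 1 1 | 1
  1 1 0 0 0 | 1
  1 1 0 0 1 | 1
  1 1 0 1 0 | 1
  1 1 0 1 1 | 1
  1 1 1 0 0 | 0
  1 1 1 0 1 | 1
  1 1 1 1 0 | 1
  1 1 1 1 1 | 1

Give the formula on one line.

((a | c) & ((e & c) | ((a & ~c) | d)))

  (a | c) = 00001111000011111111111111111111
  (e & c) = 00000101000001010000010100000101
  ~c = 11110000111100001111000011110000
  (a & ~c) = 00000000000000001111000011110000
  ((a & ~c) | d) = 00110011001100111111001111110011
  ((e & c) | ((a & ~c) | d)) = 00110111001101111111011111110111
  ((a | c) & ((e & c) | ((a & ~c) | d))) = 00000111000001111111011111110111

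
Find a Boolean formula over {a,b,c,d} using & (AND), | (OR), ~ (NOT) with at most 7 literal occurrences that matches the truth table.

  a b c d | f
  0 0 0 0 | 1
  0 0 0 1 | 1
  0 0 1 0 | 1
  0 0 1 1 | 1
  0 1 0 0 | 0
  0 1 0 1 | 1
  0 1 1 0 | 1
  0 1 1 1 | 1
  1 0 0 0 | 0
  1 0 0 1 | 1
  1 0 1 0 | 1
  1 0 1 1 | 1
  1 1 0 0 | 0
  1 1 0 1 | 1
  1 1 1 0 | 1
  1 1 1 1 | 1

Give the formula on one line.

  ~a = 1111111100000000
  ~b = 1111000011110000
  (~a & ~b) = 1111000000000000
  ((~a & ~b) | d) = 1111010101010101
  (((~a & ~b) | d) | c) = 1111011101110111

(((~a & ~b) | d) | c)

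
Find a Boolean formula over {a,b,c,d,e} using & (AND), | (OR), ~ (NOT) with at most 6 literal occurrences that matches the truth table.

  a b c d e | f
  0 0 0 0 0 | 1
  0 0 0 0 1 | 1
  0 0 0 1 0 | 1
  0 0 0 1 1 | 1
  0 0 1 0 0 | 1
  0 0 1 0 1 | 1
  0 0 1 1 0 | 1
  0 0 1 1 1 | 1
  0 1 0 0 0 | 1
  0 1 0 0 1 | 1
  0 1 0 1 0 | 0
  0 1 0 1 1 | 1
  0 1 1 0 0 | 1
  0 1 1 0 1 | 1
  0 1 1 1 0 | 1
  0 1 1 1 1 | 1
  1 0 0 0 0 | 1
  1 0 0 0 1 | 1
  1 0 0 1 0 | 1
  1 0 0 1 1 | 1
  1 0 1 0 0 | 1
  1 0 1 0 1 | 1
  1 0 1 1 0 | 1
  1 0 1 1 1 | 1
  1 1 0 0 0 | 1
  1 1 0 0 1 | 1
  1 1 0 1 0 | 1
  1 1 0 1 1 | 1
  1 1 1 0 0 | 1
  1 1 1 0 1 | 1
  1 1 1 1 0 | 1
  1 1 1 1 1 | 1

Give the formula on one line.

  ~d = 11001100110011001100110011001100
  (a | ~d) = 11001100110011001111111111111111
  ((a | ~d) | c) = 11001111110011111111111111111111
  ~b = 11111111000000001111111100000000
  (c | e) = 01011111010111110101111101011111
  (~b | (c | e)) = 11111111010111111111111101011111
  (((a | ~d) | c) | (~b | (c | e))) = 11111111110111111111111111111111

(((a | ~d) | c) | (~b | (c | e)))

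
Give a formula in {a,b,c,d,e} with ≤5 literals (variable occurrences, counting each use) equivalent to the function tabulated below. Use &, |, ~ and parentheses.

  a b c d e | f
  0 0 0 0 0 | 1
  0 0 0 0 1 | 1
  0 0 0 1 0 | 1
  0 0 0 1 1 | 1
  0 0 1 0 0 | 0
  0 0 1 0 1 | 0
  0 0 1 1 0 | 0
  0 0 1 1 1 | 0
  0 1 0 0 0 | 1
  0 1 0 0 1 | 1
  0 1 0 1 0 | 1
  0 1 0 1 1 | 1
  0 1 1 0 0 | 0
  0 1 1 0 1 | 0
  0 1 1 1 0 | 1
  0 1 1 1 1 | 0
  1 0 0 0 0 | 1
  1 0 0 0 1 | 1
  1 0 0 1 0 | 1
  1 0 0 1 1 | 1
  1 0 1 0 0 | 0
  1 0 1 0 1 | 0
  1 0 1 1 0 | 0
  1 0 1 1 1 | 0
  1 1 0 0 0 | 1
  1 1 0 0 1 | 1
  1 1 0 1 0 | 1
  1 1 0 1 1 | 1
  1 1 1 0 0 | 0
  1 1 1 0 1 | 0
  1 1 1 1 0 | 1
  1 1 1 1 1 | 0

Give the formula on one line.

  ~e = 10101010101010101010101010101010
  (d & ~e) = 00100010001000100010001000100010
  ((d & ~e) & b) = 00000000001000100000000000100010
  ~c = 11110000111100001111000011110000
  (((d & ~e) & b) | ~c) = 11110000111100101111000011110010

(((d & ~e) & b) | ~c)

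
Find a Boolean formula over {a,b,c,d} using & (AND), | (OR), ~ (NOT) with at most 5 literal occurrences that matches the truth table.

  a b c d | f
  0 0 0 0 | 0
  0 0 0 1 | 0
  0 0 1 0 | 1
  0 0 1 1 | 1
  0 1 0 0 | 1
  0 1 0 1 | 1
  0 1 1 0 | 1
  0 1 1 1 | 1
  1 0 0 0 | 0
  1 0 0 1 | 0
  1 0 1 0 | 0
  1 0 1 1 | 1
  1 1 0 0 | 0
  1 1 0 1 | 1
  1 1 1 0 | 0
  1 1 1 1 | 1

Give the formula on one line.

  ~a = 1111111100000000
  (d | ~a) = 1111111101010101
  (b | c) = 0011111100111111
  ((d | ~a) & (b | c)) = 0011111100010101

((d | ~a) & (b | c))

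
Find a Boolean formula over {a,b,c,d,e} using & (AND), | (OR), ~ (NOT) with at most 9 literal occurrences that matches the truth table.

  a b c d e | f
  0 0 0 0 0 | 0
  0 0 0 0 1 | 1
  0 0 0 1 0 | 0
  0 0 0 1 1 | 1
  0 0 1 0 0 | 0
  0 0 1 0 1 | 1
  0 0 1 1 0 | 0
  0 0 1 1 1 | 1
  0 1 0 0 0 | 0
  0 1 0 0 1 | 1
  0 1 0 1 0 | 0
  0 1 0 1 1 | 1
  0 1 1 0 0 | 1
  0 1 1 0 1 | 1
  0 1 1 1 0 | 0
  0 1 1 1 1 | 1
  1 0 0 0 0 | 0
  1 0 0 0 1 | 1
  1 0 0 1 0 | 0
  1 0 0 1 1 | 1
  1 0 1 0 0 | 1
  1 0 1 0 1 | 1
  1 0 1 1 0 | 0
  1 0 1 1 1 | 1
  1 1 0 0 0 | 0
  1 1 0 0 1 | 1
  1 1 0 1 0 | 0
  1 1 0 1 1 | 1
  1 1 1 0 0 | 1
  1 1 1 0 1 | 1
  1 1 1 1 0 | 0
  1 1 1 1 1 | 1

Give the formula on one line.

  ~d = 11001100110011001100110011001100
  (~d & b) = 00000000110011000000000011001100
  ((~d & b) | e) = 01010101110111010101010111011101
  (c & ~d) = 00001100000011000000110000001100
  ((c & ~d) & a) = 00000000000000000000110000001100
  (((~d & b) | e) | ((c & ~d) & a)) = 01010101110111010101110111011101
  ~c = 11110000111100001111000011110000
  (~c & e) = 01010000010100000101000001010000
  ((~c & e) | c) = 01011111010111110101111101011111
  ((((~d & b) | e) | ((c & ~d) & a)) & ((~c & e) | c)) = 01010101010111010101110101011101

((((~d & b) | e) | ((c & ~d) & a)) & ((~c & e) | c))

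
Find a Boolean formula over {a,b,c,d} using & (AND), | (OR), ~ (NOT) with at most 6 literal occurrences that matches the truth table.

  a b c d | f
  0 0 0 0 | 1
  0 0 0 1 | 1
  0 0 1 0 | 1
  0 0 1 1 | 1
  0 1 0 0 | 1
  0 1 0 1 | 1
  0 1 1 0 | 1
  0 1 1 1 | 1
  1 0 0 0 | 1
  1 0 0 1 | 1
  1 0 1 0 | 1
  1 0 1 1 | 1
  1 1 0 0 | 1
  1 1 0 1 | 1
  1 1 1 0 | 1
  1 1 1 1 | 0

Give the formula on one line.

(((c & ~d) | ~b) | (~a | (b & ~c)))

  ~d = 1010101010101010
  (c & ~d) = 0010001000100010
  ~b = 1111000011110000
  ((c & ~d) | ~b) = 1111001011110010
  ~a = 1111111100000000
  ~c = 1100110011001100
  (b & ~c) = 0000110000001100
  (~a | (b & ~c)) = 1111111100001100
  (((c & ~d) | ~b) | (~a | (b & ~c))) = 1111111111111110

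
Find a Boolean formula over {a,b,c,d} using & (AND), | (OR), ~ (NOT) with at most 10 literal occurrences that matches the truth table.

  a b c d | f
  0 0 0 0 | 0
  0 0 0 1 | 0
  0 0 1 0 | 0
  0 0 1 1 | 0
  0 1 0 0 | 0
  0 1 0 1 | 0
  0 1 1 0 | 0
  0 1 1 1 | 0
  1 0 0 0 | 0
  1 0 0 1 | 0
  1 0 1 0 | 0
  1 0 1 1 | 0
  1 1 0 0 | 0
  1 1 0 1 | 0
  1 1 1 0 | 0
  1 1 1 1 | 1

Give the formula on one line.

((((~b & ~c) & ~d) | ((a & b) & d)) & ((b | ~d) & c))

  ~b = 1111000011110000
  ~c = 1100110011001100
  (~b & ~c) = 1100000011000000
  ~d = 1010101010101010
  ((~b & ~c) & ~d) = 1000000010000000
  (a & b) = 0000000000001111
  ((a & b) & d) = 0000000000000101
  (((~b & ~c) & ~d) | ((a & b) & d)) = 1000000010000101
  (b | ~d) = 1010111110101111
  ((b | ~d) & c) = 0010001100100011
  ((((~b & ~c) & ~d) | ((a & b) & d)) & ((b | ~d) & c)) = 0000000000000001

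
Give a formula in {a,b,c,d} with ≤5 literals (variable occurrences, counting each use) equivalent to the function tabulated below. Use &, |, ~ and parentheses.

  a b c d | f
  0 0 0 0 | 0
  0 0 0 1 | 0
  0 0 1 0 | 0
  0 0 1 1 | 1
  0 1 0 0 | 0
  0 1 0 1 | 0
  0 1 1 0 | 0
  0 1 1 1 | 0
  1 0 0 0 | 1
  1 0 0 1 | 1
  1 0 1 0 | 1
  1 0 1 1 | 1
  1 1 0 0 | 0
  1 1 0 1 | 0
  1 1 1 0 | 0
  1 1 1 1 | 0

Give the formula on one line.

((~b & a) | ((c & d) & ~b))

  ~b = 1111000011110000
  (~b & a) = 0000000011110000
  (c & d) = 0001000100010001
  ((c & d) & ~b) = 0001000000010000
  ((~b & a) | ((c & d) & ~b)) = 0001000011110000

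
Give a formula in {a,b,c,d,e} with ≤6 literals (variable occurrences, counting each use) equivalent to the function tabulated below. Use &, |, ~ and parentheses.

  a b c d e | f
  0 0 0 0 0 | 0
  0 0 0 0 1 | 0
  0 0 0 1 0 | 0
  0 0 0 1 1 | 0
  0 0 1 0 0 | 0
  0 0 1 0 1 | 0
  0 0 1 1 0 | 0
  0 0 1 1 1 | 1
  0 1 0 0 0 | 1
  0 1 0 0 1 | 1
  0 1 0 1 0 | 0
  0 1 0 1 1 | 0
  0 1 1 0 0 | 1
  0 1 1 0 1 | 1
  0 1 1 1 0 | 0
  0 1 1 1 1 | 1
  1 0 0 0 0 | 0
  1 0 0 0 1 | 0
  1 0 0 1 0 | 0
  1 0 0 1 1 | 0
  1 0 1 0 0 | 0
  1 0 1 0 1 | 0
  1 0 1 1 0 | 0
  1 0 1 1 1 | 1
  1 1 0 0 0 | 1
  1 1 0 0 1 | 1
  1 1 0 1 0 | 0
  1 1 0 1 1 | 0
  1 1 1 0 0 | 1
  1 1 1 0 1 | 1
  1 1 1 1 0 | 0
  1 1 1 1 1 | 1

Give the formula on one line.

((~d & b) | ((d & c) & e))

  ~d = 11001100110011001100110011001100
  (~d & b) = 00000000110011000000000011001100
  (d & c) = 00000011000000110000001100000011
  ((d & c) & e) = 00000001000000010000000100000001
  ((~d & b) | ((d & c) & e)) = 00000001110011010000000111001101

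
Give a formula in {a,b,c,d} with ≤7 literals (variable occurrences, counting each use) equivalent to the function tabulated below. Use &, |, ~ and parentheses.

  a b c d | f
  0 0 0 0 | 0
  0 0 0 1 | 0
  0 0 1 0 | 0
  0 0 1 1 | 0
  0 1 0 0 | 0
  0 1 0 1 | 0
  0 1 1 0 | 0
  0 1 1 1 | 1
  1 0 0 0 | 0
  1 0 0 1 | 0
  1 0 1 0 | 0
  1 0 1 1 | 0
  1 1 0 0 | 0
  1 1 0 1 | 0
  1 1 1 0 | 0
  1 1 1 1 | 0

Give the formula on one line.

  ~a = 1111111100000000
  (c & ~a) = 0011001100000000
  ((c & ~a) & d) = 0001000100000000
  (((c & ~a) & d) & b) = 0000000100000000

(((c & ~a) & d) & b)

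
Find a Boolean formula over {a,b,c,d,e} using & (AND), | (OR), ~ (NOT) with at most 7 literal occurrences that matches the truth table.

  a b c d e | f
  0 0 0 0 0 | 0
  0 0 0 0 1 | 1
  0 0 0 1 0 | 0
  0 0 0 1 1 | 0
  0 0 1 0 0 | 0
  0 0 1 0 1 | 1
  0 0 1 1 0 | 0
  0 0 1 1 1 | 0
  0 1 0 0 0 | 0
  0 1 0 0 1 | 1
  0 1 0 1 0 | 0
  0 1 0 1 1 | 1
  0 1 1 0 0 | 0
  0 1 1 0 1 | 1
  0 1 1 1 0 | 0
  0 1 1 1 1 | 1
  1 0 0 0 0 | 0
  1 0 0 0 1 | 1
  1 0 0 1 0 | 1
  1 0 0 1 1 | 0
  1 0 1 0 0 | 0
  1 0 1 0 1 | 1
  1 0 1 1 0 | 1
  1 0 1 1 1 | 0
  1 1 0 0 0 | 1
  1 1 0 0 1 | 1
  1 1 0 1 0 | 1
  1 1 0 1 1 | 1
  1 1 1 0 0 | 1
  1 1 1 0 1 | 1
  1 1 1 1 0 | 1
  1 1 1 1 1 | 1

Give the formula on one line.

((e & (b | ~d)) | (a & (b | (d & ~e))))

  ~d = 11001100110011001100110011001100
  (b | ~d) = 11001100111111111100110011111111
  (e & (b | ~d)) = 01000100010101010100010001010101
  ~e = 10101010101010101010101010101010
  (d & ~e) = 00100010001000100010001000100010
  (b | (d & ~e)) = 00100010111111110010001011111111
  (a & (b | (d & ~e))) = 00000000000000000010001011111111
  ((e & (b | ~d)) | (a & (b | (d & ~e)))) = 01000100010101010110011011111111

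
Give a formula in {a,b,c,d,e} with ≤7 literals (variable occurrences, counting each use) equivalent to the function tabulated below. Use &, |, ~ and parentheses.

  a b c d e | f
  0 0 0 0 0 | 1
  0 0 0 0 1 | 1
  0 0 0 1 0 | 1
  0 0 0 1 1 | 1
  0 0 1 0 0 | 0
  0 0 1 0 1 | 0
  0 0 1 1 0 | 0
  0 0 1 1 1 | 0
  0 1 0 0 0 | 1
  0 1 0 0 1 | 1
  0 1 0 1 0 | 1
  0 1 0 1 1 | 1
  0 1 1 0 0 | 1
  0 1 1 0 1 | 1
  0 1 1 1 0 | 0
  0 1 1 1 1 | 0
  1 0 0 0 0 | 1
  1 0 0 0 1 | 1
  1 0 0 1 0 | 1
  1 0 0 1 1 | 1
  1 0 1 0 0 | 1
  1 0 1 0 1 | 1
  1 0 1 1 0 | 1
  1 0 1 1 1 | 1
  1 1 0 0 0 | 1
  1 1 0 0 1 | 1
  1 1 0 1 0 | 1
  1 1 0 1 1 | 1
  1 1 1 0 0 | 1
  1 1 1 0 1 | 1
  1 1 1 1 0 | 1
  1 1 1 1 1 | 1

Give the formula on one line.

((~c | a) | (~d & ((d | c) & b)))

  ~c = 11110000111100001111000011110000
  (~c | a) = 11110000111100001111111111111111
  ~d = 11001100110011001100110011001100
  (d | c) = 00111111001111110011111100111111
  ((d | c) & b) = 00000000001111110000000000111111
  (~d & ((d | c) & b)) = 00000000000011000000000000001100
  ((~c | a) | (~d & ((d | c) & b))) = 11110000111111001111111111111111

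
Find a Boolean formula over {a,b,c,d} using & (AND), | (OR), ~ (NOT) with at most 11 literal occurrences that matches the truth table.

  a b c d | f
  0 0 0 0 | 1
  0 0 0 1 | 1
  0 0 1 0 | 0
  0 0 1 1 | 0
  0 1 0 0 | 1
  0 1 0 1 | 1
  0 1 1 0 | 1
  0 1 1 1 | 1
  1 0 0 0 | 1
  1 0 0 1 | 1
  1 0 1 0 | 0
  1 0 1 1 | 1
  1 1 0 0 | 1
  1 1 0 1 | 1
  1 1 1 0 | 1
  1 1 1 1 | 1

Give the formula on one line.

  (b & c) = 0000001100000011
  ~a = 1111111100000000
  ((b & c) & ~a) = 0000001100000000
  (d & a) = 0000000001010101
  ~c = 1100110011001100
  ((d & a) | ~c) = 1100110011011101
  (((b & c) & ~a) | ((d & a) | ~c)) = 1100111111011101
  ~d = 1010101010101010
  (~d & b) = 0000101000001010
  ((((b & c) & ~a) | ((d & a) | ~c)) | (~d & b)) = 1100111111011111

((((b & c) & ~a) | ((d & a) | ~c)) | (~d & b))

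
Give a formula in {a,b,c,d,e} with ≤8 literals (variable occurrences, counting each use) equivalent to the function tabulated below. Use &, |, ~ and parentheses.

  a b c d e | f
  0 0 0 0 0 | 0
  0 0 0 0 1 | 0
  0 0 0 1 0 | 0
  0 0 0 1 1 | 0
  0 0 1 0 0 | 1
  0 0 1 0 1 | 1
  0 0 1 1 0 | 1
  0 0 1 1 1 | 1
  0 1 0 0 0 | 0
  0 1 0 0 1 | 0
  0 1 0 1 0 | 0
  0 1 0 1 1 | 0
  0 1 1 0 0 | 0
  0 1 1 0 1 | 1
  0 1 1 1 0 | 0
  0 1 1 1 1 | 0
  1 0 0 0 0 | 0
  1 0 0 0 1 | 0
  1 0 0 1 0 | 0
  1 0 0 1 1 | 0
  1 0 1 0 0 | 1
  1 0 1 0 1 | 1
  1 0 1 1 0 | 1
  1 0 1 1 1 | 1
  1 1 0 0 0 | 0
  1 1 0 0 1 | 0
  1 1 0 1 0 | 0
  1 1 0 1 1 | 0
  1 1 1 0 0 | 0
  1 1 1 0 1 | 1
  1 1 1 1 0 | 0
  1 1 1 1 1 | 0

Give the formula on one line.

  ~d = 11001100110011001100110011001100
  ~c = 11110000111100001111000011110000
  (~d | ~c) = 11111100111111001111110011111100
  ((~d | ~c) & e) = 01010100010101000101010001010100
  ~b = 11111111000000001111111100000000
  (((~d | ~c) & e) | ~b) = 11111111010101001111111101010100
  (c & (((~d | ~c) & e) | ~b)) = 00001111000001000000111100000100

(c & (((~d | ~c) & e) | ~b))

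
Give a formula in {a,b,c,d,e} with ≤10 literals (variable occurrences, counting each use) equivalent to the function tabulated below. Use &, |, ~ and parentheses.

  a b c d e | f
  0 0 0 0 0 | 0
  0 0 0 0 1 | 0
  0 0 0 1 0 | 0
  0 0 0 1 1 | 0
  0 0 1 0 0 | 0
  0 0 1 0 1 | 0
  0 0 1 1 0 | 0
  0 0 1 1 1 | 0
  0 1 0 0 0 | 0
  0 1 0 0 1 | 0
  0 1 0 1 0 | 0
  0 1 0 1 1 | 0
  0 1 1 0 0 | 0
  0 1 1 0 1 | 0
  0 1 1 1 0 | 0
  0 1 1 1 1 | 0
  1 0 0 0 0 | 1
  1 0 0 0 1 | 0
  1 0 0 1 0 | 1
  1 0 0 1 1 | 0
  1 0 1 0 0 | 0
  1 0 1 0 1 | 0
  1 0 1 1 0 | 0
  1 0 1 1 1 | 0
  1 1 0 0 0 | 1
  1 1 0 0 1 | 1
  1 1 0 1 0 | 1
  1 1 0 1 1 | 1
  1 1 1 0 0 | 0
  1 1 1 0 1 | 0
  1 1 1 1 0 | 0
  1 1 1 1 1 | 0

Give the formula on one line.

((((d | ~c) & ((e & ~b) | a)) & ((~c & b) | ~e)) & ~c)

  ~c = 11110000111100001111000011110000
  (d | ~c) = 11110011111100111111001111110011
  ~b = 11111111000000001111111100000000
  (e & ~b) = 01010101000000000101010100000000
  ((e & ~b) | a) = 01010101000000001111111111111111
  ((d | ~c) & ((e & ~b) | a)) = 01010001000000001111001111110011
  (~c & b) = 00000000111100000000000011110000
  ~e = 10101010101010101010101010101010
  ((~c & b) | ~e) = 10101010111110101010101011111010
  (((d | ~c) & ((e & ~b) | a)) & ((~c & b) | ~e)) = 00000000000000001010001011110010
  ((((d | ~c) & ((e & ~b) | a)) & ((~c & b) | ~e)) & ~c) = 00000000000000001010000011110000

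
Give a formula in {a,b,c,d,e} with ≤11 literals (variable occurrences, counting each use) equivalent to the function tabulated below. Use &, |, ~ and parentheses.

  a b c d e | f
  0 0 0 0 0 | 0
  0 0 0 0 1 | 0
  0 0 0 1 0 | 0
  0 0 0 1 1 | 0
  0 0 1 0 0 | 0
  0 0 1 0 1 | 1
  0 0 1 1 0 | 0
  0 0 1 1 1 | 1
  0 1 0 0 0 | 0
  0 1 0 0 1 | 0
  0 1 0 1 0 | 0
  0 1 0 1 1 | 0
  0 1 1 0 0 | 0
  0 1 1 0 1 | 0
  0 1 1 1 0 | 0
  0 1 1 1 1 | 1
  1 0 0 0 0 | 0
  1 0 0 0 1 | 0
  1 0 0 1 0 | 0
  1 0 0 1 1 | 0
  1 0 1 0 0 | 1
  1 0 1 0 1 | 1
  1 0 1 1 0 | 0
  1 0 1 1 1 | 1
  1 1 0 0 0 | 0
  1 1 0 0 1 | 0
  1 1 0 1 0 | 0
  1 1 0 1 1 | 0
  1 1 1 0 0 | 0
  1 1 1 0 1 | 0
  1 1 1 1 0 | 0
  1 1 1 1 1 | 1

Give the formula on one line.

  ~d = 11001100110011001100110011001100
  (a & ~d) = 00000000000000001100110011001100
  (e | (a & ~d)) = 01010101010101011101110111011101
  ((e | (a & ~d)) & c) = 00000101000001010000110100001101
  (e | ((e | (a & ~d)) & c)) = 01010101010101010101110101011101
  ~b = 11111111000000001111111100000000
  (~b | d) = 11111111001100111111111100110011
  ((~b | d) & c) = 00001111000000110000111100000011
  ((e | ((e | (a & ~d)) & c)) & ((~b | d) & c)) = 00000101000000010000110100000001

((e | ((e | (a & ~d)) & c)) & ((~b | d) & c))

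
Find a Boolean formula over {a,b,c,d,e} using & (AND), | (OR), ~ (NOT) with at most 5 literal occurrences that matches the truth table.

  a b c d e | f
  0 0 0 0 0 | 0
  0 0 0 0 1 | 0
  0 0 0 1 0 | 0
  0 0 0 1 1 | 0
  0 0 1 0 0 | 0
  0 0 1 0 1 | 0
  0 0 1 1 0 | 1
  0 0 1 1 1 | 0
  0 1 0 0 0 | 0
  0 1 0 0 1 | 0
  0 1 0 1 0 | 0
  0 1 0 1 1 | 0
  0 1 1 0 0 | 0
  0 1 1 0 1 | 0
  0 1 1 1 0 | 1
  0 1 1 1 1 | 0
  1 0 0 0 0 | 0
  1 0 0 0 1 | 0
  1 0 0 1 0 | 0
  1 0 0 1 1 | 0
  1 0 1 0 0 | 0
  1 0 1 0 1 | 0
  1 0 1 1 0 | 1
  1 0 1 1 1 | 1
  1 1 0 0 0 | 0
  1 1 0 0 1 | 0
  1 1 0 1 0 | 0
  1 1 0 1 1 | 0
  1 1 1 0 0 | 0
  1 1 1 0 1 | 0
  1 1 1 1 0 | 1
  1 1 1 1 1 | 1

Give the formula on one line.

(((d & ~e) | a) & (c & d))

  ~e = 10101010101010101010101010101010
  (d & ~e) = 00100010001000100010001000100010
  ((d & ~e) | a) = 00100010001000101111111111111111
  (c & d) = 00000011000000110000001100000011
  (((d & ~e) | a) & (c & d)) = 00000010000000100000001100000011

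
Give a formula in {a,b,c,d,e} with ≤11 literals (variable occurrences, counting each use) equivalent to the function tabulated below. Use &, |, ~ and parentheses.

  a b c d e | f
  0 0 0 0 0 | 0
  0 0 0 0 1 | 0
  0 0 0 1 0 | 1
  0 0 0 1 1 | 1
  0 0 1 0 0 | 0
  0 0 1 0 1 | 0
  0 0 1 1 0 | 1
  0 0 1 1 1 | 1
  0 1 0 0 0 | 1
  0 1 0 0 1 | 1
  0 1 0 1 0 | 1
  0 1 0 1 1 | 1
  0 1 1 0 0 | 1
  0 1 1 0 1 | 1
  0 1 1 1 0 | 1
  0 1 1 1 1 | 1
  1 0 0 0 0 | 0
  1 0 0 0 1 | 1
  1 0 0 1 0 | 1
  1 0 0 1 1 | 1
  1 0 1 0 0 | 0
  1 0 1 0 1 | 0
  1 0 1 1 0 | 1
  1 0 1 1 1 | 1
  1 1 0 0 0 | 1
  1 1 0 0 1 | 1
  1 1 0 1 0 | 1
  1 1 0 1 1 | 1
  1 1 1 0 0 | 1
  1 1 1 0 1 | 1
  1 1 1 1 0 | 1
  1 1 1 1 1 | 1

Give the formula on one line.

  ~e = 10101010101010101010101010101010
  ~c = 11110000111100001111000011110000
  (~e | ~c) = 11111010111110101111101011111010
  ((~e | ~c) & a) = 00000000000000001111101011111010
  (e | c) = 01011111010111110101111101011111
  (((~e | ~c) & a) & (e | c)) = 00000000000000000101101001011010
  ((((~e | ~c) & a) & (e | c)) & ~c) = 00000000000000000101000001010000
  (d | b) = 00110011111111110011001111111111
  (((((~e | ~c) & a) & (e | c)) & ~c) | (d | b)) = 00110011111111110111001111111111

(((((~e | ~c) & a) & (e | c)) & ~c) | (d | b))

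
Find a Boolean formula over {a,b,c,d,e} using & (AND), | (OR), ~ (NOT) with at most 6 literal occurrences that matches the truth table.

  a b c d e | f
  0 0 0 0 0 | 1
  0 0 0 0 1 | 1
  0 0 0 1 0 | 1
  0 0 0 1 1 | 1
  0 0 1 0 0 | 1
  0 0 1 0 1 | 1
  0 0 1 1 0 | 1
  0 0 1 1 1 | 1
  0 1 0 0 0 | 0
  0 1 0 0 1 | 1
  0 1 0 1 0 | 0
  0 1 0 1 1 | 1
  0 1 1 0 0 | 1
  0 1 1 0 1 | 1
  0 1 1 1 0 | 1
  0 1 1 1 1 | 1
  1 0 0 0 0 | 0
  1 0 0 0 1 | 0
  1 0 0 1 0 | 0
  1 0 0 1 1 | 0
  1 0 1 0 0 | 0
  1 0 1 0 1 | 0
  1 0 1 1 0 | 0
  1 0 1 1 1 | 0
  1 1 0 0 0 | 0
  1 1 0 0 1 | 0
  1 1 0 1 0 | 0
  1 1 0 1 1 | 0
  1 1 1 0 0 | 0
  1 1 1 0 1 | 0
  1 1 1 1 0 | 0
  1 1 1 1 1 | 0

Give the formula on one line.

(((e | ~b) | c) & ~a)

  ~b = 11111111000000001111111100000000
  (e | ~b) = 11111111010101011111111101010101
  ((e | ~b) | c) = 11111111010111111111111101011111
  ~a = 11111111111111110000000000000000
  (((e | ~b) | c) & ~a) = 11111111010111110000000000000000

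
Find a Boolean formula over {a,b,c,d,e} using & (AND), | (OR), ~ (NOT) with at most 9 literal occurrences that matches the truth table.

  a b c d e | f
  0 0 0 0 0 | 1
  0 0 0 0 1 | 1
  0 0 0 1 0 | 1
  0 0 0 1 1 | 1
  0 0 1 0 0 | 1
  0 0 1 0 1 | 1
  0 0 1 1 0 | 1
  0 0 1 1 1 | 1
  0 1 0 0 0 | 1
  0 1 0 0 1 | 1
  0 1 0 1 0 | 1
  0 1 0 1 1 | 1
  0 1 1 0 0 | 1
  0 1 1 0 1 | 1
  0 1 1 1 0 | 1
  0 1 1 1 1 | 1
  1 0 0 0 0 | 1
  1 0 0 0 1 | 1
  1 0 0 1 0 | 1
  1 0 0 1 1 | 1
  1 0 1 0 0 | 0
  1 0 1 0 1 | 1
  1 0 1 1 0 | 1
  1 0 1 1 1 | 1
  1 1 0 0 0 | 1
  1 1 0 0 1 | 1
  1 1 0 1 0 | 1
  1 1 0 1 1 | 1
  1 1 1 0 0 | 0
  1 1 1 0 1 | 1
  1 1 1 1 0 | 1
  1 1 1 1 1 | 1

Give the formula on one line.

  ~a = 11111111111111110000000000000000
  ~c = 11110000111100001111000011110000
  (d | ~c) = 11110011111100111111001111110011
  ~d = 11001100110011001100110011001100
  ~b = 11111111000000001111111100000000
  (~d & ~b) = 11001100000000001100110000000000
  ~e = 10101010101010101010101010101010
  ((~d & ~b) | ~e) = 11101110101010101110111010101010
  (a & ((~d & ~b) | ~e)) = 00000000000000001110111010101010
  ((d | ~c) & (a & ((~d & ~b) | ~e))) = 00000000000000001110001010100010
  (~a | ((d | ~c) & (a & ((~d & ~b) | ~e)))) = 11111111111111111110001010100010
  ((~a | ((d | ~c) & (a & ((~d & ~b) | ~e)))) | e) = 11111111111111111111011111110111

((~a | ((d | ~c) & (a & ((~d & ~b) | ~e)))) | e)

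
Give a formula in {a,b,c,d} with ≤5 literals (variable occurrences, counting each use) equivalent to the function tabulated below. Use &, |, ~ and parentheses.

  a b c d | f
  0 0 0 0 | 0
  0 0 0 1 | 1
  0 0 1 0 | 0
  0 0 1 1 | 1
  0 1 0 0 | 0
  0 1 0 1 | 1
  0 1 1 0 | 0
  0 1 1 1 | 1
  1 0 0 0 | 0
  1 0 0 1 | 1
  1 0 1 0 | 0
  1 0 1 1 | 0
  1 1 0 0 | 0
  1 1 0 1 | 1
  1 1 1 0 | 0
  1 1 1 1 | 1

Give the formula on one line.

(d & ((b | (~d | ~c)) | ~a))

  ~d = 1010101010101010
  ~c = 1100110011001100
  (~d | ~c) = 1110111011101110
  (b | (~d | ~c)) = 1110111111101111
  ~a = 1111111100000000
  ((b | (~d | ~c)) | ~a) = 1111111111101111
  (d & ((b | (~d | ~c)) | ~a)) = 0101010101000101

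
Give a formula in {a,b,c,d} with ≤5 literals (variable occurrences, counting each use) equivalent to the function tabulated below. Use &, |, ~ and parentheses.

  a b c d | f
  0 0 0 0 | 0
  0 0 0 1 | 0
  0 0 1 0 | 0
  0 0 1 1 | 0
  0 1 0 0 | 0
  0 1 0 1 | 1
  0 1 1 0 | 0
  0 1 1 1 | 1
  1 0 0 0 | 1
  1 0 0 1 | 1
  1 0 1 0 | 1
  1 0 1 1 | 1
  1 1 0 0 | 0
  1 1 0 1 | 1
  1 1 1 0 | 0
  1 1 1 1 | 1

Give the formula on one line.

  (a | b) = 0000111111111111
  ~b = 1111000011110000
  (b & d) = 0000010100000101
  (~b | (b & d)) = 1111010111110101
  ((a | b) & (~b | (b & d))) = 0000010111110101

((a | b) & (~b | (b & d)))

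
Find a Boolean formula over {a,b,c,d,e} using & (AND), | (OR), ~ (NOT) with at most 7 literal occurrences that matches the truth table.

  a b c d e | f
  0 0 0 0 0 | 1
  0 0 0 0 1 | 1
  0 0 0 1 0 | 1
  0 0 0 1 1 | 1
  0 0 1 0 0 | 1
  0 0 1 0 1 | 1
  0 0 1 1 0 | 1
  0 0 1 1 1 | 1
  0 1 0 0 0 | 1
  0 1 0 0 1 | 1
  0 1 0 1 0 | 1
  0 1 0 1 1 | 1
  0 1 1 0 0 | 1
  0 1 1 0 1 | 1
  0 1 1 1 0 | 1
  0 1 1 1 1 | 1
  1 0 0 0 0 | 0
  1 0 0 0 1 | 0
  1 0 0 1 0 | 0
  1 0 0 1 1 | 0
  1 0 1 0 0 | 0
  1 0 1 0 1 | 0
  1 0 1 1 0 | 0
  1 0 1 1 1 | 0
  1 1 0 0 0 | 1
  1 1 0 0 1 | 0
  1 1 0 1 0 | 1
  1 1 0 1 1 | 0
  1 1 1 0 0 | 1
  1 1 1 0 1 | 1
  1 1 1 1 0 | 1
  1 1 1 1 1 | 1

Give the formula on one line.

(~a | (((~a | c) & b) | (b & ~e)))

  ~a = 11111111111111110000000000000000
  (~a | c) = 11111111111111110000111100001111
  ((~a | c) & b) = 00000000111111110000000000001111
  ~e = 10101010101010101010101010101010
  (b & ~e) = 00000000101010100000000010101010
  (((~a | c) & b) | (b & ~e)) = 00000000111111110000000010101111
  (~a | (((~a | c) & b) | (b & ~e))) = 11111111111111110000000010101111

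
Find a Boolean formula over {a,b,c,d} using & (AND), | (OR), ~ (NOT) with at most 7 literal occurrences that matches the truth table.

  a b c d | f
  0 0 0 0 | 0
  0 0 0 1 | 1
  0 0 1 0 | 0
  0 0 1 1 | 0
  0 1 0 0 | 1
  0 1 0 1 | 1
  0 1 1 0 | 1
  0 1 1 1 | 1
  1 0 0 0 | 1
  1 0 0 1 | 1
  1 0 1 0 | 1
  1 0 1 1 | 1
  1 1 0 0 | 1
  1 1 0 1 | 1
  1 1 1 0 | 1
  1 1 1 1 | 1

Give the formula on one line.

  ~c = 1100110011001100
  (~c & d) = 0100010001000100
  ~a = 1111111100000000
  ((~c & d) & ~a) = 0100010000000000
  (a | b) = 0000111111111111
  (((~c & d) & ~a) | (a | b)) = 0100111111111111

(((~c & d) & ~a) | (a | b))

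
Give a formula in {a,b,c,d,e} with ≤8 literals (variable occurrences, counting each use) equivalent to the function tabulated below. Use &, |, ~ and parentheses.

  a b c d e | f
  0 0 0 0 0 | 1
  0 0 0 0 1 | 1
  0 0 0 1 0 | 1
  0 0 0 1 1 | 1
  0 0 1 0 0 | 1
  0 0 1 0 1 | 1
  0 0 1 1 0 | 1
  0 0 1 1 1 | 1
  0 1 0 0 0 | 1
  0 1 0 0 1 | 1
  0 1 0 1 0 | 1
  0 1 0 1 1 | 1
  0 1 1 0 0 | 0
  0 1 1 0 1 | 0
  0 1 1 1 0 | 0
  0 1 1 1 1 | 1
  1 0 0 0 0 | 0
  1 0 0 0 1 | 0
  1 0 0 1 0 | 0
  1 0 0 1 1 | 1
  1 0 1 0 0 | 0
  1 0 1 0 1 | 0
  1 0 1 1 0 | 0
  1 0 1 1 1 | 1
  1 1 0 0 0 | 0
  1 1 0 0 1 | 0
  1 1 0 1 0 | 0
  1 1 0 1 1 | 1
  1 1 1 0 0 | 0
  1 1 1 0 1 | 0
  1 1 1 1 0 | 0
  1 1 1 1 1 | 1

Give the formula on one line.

((e & d) | ((~b | ~c) & ~a))

  (e & d) = 00010001000100010001000100010001
  ~b = 11111111000000001111111100000000
  ~c = 11110000111100001111000011110000
  (~b | ~c) = 11111111111100001111111111110000
  ~a = 11111111111111110000000000000000
  ((~b | ~c) & ~a) = 11111111111100000000000000000000
  ((e & d) | ((~b | ~c) & ~a)) = 11111111111100010001000100010001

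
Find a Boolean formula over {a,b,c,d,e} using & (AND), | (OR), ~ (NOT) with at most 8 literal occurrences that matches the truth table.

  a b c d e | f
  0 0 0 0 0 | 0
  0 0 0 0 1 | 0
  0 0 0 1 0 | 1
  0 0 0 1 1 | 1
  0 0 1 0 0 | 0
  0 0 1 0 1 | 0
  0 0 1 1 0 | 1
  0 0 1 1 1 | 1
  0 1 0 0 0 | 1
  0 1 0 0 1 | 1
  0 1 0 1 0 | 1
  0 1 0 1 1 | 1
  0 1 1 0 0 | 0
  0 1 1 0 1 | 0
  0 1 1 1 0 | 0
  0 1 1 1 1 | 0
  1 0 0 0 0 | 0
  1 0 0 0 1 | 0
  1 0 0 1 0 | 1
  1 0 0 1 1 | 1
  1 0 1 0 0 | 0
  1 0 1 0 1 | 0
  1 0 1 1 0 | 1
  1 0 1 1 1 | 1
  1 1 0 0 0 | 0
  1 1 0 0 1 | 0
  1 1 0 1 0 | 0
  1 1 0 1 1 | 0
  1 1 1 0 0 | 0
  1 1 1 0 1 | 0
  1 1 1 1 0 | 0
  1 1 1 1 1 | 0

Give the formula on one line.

  ~b = 11111111000000001111111100000000
  (~b & d) = 00110011000000000011001100000000
  ~c = 11110000111100001111000011110000
  ~a = 11111111111111110000000000000000
  (b & ~a) = 00000000111111110000000000000000
  (~c & (b & ~a)) = 00000000111100000000000000000000
  ((~b & d) | (~c & (b & ~a))) = 00110011111100000011001100000000

((~b & d) | (~c & (b & ~a)))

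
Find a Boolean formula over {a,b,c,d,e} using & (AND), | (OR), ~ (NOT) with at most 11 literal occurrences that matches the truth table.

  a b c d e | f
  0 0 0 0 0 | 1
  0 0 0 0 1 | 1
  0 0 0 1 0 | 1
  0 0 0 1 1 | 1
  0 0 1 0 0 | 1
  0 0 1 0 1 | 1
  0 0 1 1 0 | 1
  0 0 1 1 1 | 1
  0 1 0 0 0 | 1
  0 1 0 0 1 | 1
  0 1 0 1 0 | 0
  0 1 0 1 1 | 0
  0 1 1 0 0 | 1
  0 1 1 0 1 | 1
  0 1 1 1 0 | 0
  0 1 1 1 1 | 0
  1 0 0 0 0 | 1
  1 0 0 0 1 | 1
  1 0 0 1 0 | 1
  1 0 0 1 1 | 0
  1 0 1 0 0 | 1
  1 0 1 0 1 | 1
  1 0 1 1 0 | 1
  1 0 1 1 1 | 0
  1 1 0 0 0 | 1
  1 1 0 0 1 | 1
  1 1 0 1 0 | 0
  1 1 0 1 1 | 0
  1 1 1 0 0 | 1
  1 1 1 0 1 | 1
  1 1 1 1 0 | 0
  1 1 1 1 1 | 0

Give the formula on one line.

(~d | ((~e | (~a & ((e & d) | (b & ~d)))) & (~b | ~d)))

  ~d = 11001100110011001100110011001100
  ~e = 10101010101010101010101010101010
  ~a = 11111111111111110000000000000000
  (e & d) = 00010001000100010001000100010001
  (b & ~d) = 00000000110011000000000011001100
  ((e & d) | (b & ~d)) = 00010001110111010001000111011101
  (~a & ((e & d) | (b & ~d))) = 00010001110111010000000000000000
  (~e | (~a & ((e & d) | (b & ~d)))) = 10111011111111111010101010101010
  ~b = 11111111000000001111111100000000
  (~b | ~d) = 11111111110011001111111111001100
  ((~e | (~a & ((e & d) | (b & ~d)))) & (~b | ~d)) = 10111011110011001010101010001000
  (~d | ((~e | (~a & ((e & d) | (b & ~d)))) & (~b | ~d))) = 11111111110011001110111011001100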